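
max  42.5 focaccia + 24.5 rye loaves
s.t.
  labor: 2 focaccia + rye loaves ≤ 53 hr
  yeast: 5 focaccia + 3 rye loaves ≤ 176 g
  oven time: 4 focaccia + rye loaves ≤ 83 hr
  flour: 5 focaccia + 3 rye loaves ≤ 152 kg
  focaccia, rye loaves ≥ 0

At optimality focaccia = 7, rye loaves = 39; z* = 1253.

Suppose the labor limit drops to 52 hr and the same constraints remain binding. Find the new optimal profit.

1248

Binding: labor and flour. Non-binding: yeast (24 unused), oven time (16 unused).
Slack constraints have shadow price 0 (complementary slackness).
From A_Bᵀ y = c: 2·y_labor + 5·y_flour = 42.5; 1·y_labor + 3·y_flour = 24.5.
Solving: y_labor = 5, y_flour = 6.5.
Δz = y_labor·Δb = 5 × (-1) = -5, so new z* = 1253 − 5 = 1248.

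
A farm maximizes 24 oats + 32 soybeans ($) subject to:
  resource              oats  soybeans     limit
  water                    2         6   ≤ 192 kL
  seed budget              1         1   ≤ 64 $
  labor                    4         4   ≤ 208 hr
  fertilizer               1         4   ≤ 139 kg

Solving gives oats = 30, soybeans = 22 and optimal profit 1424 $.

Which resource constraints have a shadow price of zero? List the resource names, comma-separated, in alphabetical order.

water: 192/192 (binding)
seed budget: 52/64 (slack 12)
labor: 208/208 (binding)
fertilizer: 118/139 (slack 21)
By complementary slackness, a constraint with positive slack has shadow price 0 → fertilizer, seed budget.

fertilizer, seed budget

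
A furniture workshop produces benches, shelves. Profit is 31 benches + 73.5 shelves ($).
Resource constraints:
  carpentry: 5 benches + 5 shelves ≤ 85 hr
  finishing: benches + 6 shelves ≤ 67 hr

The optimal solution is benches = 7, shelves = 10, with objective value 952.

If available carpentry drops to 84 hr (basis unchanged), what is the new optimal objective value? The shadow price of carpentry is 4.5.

947.5

Δb = -1, so new z* = 952 + (4.5)·(-1) = 952 − 4.5 = 947.5.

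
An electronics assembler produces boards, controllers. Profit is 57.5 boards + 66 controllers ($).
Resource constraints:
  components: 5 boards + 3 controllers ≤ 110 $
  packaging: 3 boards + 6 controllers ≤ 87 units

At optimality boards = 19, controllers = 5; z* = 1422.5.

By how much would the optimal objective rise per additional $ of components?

Both components and packaging are binding at x*.
The binding rows give the dual system: 5·y_components + 3·y_packaging = 57.5 and 3·y_components + 6·y_packaging = 66.
This yields shadow prices y_components = 7, y_packaging = 7.5.
Shadow price of components = 7.

7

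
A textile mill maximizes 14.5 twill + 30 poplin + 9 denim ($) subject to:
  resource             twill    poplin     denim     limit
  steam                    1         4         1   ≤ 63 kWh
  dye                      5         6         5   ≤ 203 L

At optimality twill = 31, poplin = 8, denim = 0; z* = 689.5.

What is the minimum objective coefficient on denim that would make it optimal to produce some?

14.5

At the optimum: steam uses 63 of 63 (binding); dye uses 203 of 203 (binding).
From A_Bᵀ y = c: 1·y_steam + 5·y_dye = 14.5; 4·y_steam + 6·y_dye = 30.
→ y_steam = 4.5 and y_dye = 2.
denim enters the basis when its profit ≥ yᵀa₃ = 4.5·1 + 2·5 = 14.5.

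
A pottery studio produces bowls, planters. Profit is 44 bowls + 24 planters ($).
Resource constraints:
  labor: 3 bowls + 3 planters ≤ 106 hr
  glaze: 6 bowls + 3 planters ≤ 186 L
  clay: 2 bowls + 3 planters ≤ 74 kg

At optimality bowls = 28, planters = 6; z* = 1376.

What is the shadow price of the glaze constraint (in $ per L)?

7

Check each constraint at x*: labor 102/106 (slack 4); glaze 186/186 (tight); clay 74/74 (tight).
Since labor is not tight, its dual is 0.
The binding rows give the dual system: 6·y_glaze + 2·y_clay = 44 and 3·y_glaze + 3·y_clay = 24.
This yields shadow prices y_glaze = 7, y_clay = 1.
Shadow price of glaze = 7.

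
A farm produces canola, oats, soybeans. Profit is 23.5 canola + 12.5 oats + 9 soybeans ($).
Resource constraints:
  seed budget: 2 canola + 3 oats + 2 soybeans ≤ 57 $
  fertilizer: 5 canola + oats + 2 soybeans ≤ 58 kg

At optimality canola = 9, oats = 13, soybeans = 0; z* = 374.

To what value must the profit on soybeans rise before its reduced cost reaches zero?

13

Check each constraint at x*: seed budget 57/57 (tight); fertilizer 58/58 (tight).
The binding rows give the dual system: 2·y_seed budget + 5·y_fertilizer = 23.5 and 3·y_seed budget + 1·y_fertilizer = 12.5.
Solving: y_seed budget = 3, y_fertilizer = 3.5.
soybeans enters the basis when its profit ≥ yᵀa₃ = 3·2 + 3.5·2 = 13.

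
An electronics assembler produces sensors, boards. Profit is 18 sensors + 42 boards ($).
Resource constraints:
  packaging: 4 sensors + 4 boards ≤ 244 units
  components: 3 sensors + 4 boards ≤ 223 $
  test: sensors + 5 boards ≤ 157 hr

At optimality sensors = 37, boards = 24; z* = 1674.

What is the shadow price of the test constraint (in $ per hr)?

6

At the optimum: packaging uses 244 of 244 (binding); components uses 207 of 223 (slack = 16); test uses 157 of 157 (binding).
Slack constraints have shadow price 0 (complementary slackness).
The binding rows give the dual system: 4·y_packaging + 1·y_test = 18 and 4·y_packaging + 5·y_test = 42.
This yields shadow prices y_packaging = 3, y_test = 6.
Shadow price of test = 6.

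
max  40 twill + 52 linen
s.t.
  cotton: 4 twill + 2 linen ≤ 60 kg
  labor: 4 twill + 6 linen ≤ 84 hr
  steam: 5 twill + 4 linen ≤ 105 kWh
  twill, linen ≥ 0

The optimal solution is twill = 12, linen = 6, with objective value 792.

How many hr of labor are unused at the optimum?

labor used = 4·12 + 6·6 = 84; slack = 84 − 84 = 0.

0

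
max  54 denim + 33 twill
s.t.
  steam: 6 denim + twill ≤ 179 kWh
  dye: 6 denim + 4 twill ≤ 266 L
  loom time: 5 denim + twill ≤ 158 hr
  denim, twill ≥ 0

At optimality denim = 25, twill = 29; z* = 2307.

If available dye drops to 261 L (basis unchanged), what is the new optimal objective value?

At the optimum: steam uses 179 of 179 (binding); dye uses 266 of 266 (binding); loom time uses 154 of 158 (slack = 4).
Slack constraints have shadow price 0 (complementary slackness).
Dual feasibility on the basic columns requires 6·y_steam + 6·y_dye = 54, 1·y_steam + 4·y_dye = 33.
→ y_steam = 1 and y_dye = 8.
Δz = y_dye·Δb = 8 × (-5) = -40, so new z* = 2307 − 40 = 2267.

2267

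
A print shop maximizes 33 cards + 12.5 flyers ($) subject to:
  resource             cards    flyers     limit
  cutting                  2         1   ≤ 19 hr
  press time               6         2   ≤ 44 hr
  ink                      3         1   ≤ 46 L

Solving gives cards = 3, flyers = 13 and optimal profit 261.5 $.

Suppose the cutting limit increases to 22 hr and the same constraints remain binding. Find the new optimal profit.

Binding: cutting and press time. Non-binding: ink (24 unused).
Slack constraints have shadow price 0 (complementary slackness).
From A_Bᵀ y = c: 2·y_cutting + 6·y_press time = 33; 1·y_cutting + 2·y_press time = 12.5.
→ y_cutting = 4.5 and y_press time = 4.
Δz = y_cutting·Δb = 4.5 × (3) = 13.5, so new z* = 261.5 + 13.5 = 275.

275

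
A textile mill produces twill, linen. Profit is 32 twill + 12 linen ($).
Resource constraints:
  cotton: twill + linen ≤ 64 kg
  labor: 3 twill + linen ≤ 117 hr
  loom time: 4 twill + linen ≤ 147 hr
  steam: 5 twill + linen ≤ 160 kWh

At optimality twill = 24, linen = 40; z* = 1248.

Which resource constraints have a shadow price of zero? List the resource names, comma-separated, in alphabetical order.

cotton: 64/64 (binding)
labor: 112/117 (slack 5)
loom time: 136/147 (slack 11)
steam: 160/160 (binding)
By complementary slackness, a constraint with positive slack has shadow price 0 → labor, loom time.

labor, loom time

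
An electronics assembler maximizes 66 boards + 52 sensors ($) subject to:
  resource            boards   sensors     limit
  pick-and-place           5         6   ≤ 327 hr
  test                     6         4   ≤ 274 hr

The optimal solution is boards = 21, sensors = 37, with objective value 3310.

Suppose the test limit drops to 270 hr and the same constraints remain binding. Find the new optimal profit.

3276

At the optimum: pick-and-place uses 327 of 327 (binding); test uses 274 of 274 (binding).
The binding rows give the dual system: 5·y_pick-and-place + 6·y_test = 66 and 6·y_pick-and-place + 4·y_test = 52.
Solving: y_pick-and-place = 3, y_test = 8.5.
Δz = y_test·Δb = 8.5 × (-4) = -34, so new z* = 3310 − 34 = 3276.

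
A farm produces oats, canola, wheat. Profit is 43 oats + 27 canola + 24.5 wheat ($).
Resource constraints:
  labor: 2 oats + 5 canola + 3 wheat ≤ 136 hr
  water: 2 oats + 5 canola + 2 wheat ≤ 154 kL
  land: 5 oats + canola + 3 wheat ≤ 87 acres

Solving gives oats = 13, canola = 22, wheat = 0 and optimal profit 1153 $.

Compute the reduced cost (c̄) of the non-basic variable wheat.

-8.5

Binding: labor and land. Non-binding: water (18 unused).
Slack constraints have shadow price 0 (complementary slackness).
The binding rows give the dual system: 2·y_labor + 5·y_land = 43 and 5·y_labor + 1·y_land = 27.
→ y_labor = 4 and y_land = 7.
Reduced cost of wheat: c₃ − yᵀa₃ = 24.5 − (4·3 + 7·3) = 24.5 − 33 = -8.5.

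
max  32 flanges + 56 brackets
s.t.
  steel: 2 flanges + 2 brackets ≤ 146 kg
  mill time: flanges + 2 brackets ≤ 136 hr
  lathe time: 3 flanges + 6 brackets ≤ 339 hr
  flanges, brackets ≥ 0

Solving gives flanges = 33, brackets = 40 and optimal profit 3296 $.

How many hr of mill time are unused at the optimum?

23

mill time used = 1·33 + 2·40 = 113; slack = 136 − 113 = 23.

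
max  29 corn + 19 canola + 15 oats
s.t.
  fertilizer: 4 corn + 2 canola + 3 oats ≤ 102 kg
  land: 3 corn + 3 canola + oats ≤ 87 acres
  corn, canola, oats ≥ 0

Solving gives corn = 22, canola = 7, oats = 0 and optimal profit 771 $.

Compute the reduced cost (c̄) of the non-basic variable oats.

-3

Check each constraint at x*: fertilizer 102/102 (tight); land 87/87 (tight).
The binding rows give the dual system: 4·y_fertilizer + 3·y_land = 29 and 2·y_fertilizer + 3·y_land = 19.
→ y_fertilizer = 5 and y_land = 3.
Reduced cost of oats: c₃ − yᵀa₃ = 15 − (5·3 + 3·1) = 15 − 18 = -3.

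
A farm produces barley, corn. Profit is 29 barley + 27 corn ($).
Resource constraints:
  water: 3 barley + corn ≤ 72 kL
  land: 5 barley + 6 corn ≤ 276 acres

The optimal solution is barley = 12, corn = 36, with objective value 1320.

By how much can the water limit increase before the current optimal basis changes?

93.6

Binding constraints: water, land. The basis is B = [[3,1],[5,6]] with det 13.
Per unit increase in water, x* moves by d = (0.4615, -0.3846).
The basis stays optimal until corn reaches 0; allowable increase = 93.6 kL.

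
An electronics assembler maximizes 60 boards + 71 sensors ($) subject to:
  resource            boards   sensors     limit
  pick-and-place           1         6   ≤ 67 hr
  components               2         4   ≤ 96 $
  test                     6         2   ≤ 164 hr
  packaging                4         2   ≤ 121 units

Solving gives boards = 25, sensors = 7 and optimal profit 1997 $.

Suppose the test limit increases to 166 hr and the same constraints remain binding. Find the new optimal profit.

2014

At the optimum: pick-and-place uses 67 of 67 (binding); components uses 78 of 96 (slack = 18); test uses 164 of 164 (binding); packaging uses 114 of 121 (slack = 7).
Slack constraints have shadow price 0 (complementary slackness).
From A_Bᵀ y = c: 1·y_pick-and-place + 6·y_test = 60; 6·y_pick-and-place + 2·y_test = 71.
This yields shadow prices y_pick-and-place = 9, y_test = 8.5.
Δz = y_test·Δb = 8.5 × (2) = 17, so new z* = 1997 + 17 = 2014.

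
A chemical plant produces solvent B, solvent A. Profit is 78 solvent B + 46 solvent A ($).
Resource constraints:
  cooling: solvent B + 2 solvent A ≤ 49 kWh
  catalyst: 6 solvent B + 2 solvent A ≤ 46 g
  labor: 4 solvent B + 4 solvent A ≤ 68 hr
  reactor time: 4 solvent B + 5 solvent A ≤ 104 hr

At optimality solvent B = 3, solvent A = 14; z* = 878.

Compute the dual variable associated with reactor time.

Binding: catalyst and labor. Non-binding: cooling (18 unused), reactor time (22 unused).
Slack constraints have shadow price 0 (complementary slackness).
The binding rows give the dual system: 6·y_catalyst + 4·y_labor = 78 and 2·y_catalyst + 4·y_labor = 46.
→ y_catalyst = 8 and y_labor = 7.5.
Shadow price of reactor time = 0.

0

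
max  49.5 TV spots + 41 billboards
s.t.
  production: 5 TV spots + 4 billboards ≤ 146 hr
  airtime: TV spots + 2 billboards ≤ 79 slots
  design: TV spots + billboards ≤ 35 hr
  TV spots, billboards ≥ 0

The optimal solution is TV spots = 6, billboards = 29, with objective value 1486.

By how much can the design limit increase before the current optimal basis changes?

1.5

Binding constraints: production, design. The basis is B = [[5,4],[1,1]] with det 1.
Per unit increase in design, x* moves by d = (-4, 5).
The basis stays optimal until TV spots reaches 0; allowable increase = 1.5 hr.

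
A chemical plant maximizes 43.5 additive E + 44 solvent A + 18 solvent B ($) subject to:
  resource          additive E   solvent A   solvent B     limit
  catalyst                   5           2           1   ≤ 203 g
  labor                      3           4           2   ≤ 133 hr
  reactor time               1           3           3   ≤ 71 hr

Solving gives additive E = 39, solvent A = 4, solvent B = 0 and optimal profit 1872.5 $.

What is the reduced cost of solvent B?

At the optimum: catalyst uses 203 of 203 (binding); labor uses 133 of 133 (binding); reactor time uses 51 of 71 (slack = 20).
Since reactor time is not tight, its dual is 0.
From A_Bᵀ y = c: 5·y_catalyst + 3·y_labor = 43.5; 2·y_catalyst + 4·y_labor = 44.
→ y_catalyst = 3 and y_labor = 9.5.
Reduced cost of solvent B: c₃ − yᵀa₃ = 18 − (3·1 + 9.5·2) = 18 − 22 = -4.

-4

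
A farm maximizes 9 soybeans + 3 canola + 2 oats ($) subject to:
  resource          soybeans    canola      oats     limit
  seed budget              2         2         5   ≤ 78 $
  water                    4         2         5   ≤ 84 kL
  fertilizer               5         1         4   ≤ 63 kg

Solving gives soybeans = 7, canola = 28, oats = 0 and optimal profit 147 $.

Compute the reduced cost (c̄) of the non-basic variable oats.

-7

Check each constraint at x*: seed budget 70/78 (slack 8); water 84/84 (tight); fertilizer 63/63 (tight).
By complementary slackness, y = 0 for the non-binding constraint.
Dual feasibility on the basic columns requires 4·y_water + 5·y_fertilizer = 9, 2·y_water + 1·y_fertilizer = 3.
This yields shadow prices y_water = 1, y_fertilizer = 1.
Reduced cost of oats: c₃ − yᵀa₃ = 2 − (1·5 + 1·4) = 2 − 9 = -7.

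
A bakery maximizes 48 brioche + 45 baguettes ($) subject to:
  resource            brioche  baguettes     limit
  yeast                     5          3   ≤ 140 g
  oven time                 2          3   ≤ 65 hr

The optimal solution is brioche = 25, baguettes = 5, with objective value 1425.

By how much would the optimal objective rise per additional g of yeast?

At the optimum: yeast uses 140 of 140 (binding); oven time uses 65 of 65 (binding).
The binding rows give the dual system: 5·y_yeast + 2·y_oven time = 48 and 3·y_yeast + 3·y_oven time = 45.
→ y_yeast = 6 and y_oven time = 9.
Shadow price of yeast = 6.

6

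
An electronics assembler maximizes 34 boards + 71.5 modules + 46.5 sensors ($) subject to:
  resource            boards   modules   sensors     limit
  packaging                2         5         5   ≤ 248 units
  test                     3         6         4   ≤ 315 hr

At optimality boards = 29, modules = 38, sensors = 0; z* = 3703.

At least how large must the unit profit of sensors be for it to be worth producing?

At the optimum: packaging uses 248 of 248 (binding); test uses 315 of 315 (binding).
From A_Bᵀ y = c: 2·y_packaging + 3·y_test = 34; 5·y_packaging + 6·y_test = 71.5.
→ y_packaging = 3.5 and y_test = 9.
sensors enters the basis when its profit ≥ yᵀa₃ = 3.5·5 + 9·4 = 53.5.

53.5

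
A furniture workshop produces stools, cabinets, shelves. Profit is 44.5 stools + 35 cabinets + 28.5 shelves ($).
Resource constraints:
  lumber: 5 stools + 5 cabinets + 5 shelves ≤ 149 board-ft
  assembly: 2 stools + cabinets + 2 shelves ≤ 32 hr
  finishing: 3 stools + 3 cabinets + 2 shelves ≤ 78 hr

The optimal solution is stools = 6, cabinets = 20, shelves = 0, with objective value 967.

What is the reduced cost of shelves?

Binding: assembly and finishing. Non-binding: lumber (19 unused).
Since lumber is not tight, its dual is 0.
Dual feasibility on the basic columns requires 2·y_assembly + 3·y_finishing = 44.5, 1·y_assembly + 3·y_finishing = 35.
Solving: y_assembly = 9.5, y_finishing = 8.5.
Reduced cost of shelves: c₃ − yᵀa₃ = 28.5 − (9.5·2 + 8.5·2) = 28.5 − 36 = -7.5.

-7.5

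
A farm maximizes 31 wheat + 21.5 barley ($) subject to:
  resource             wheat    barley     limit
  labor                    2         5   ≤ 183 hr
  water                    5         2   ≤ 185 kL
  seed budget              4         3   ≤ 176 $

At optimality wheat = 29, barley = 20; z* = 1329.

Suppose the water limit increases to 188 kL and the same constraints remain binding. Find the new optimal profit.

At the optimum: labor uses 158 of 183 (slack = 25); water uses 185 of 185 (binding); seed budget uses 176 of 176 (binding).
By complementary slackness, y = 0 for the non-binding constraint.
From A_Bᵀ y = c: 5·y_water + 4·y_seed budget = 31; 2·y_water + 3·y_seed budget = 21.5.
Solving: y_water = 1, y_seed budget = 6.5.
Δz = y_water·Δb = 1 × (3) = 3, so new z* = 1329 + 3 = 1332.

1332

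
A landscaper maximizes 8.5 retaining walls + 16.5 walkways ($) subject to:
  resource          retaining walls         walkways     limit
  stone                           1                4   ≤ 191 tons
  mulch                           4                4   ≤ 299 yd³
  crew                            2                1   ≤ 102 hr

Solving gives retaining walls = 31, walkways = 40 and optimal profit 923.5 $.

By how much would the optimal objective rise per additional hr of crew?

2.5

Binding: stone and crew. Non-binding: mulch (15 unused).
Slack constraints have shadow price 0 (complementary slackness).
Dual feasibility on the basic columns requires 1·y_stone + 2·y_crew = 8.5, 4·y_stone + 1·y_crew = 16.5.
Solving: y_stone = 3.5, y_crew = 2.5.
Shadow price of crew = 2.5.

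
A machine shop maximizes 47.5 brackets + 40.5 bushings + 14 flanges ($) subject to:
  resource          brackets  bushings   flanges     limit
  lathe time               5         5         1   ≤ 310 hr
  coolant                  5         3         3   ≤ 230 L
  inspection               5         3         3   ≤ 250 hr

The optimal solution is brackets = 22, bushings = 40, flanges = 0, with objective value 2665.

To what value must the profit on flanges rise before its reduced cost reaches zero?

Check each constraint at x*: lathe time 310/310 (tight); coolant 230/230 (tight); inspection 230/250 (slack 20).
Slack constraints have shadow price 0 (complementary slackness).
Dual feasibility on the basic columns requires 5·y_lathe time + 5·y_coolant = 47.5, 5·y_lathe time + 3·y_coolant = 40.5.
Solving: y_lathe time = 6, y_coolant = 3.5.
flanges enters the basis when its profit ≥ yᵀa₃ = 6·1 + 3.5·3 = 16.5.

16.5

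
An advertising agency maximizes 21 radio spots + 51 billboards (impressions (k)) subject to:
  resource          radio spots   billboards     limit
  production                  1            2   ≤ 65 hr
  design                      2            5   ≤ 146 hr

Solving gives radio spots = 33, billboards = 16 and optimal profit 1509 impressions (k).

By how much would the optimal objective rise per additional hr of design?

9

At the optimum: production uses 65 of 65 (binding); design uses 146 of 146 (binding).
From A_Bᵀ y = c: 1·y_production + 2·y_design = 21; 2·y_production + 5·y_design = 51.
Solving: y_production = 3, y_design = 9.
Shadow price of design = 9.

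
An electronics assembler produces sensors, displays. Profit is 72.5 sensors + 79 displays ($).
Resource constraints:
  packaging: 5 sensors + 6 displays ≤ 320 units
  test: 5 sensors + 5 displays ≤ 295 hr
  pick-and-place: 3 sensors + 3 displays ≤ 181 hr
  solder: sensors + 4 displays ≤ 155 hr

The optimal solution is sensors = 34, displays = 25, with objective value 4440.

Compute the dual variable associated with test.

8

Binding: packaging and test. Non-binding: pick-and-place (4 unused), solder (21 unused).
Since pick-and-place, solder are not tight, their duals are 0.
From A_Bᵀ y = c: 5·y_packaging + 5·y_test = 72.5; 6·y_packaging + 5·y_test = 79.
→ y_packaging = 6.5 and y_test = 8.
Shadow price of test = 8.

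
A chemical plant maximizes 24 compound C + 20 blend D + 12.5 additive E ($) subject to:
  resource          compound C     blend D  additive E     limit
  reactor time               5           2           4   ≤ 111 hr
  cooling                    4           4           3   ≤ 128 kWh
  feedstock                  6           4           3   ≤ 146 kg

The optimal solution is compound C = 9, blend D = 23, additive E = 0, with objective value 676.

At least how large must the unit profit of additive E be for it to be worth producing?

Binding: cooling and feedstock. Non-binding: reactor time (20 unused).
Slack constraints have shadow price 0 (complementary slackness).
From A_Bᵀ y = c: 4·y_cooling + 6·y_feedstock = 24; 4·y_cooling + 4·y_feedstock = 20.
Solving: y_cooling = 3, y_feedstock = 2.
additive E enters the basis when its profit ≥ yᵀa₃ = 3·3 + 2·3 = 15.

15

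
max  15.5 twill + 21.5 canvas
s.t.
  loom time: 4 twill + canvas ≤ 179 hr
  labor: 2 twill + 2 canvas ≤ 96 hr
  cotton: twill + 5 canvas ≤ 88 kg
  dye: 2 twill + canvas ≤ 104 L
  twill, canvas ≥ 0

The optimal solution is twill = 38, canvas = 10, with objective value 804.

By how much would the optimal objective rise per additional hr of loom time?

Check each constraint at x*: loom time 162/179 (slack 17); labor 96/96 (tight); cotton 88/88 (tight); dye 86/104 (slack 18).
By complementary slackness, y = 0 for the non-binding constraints.
Dual feasibility on the basic columns requires 2·y_labor + 1·y_cotton = 15.5, 2·y_labor + 5·y_cotton = 21.5.
Solving: y_labor = 7, y_cotton = 1.5.
Shadow price of loom time = 0.

0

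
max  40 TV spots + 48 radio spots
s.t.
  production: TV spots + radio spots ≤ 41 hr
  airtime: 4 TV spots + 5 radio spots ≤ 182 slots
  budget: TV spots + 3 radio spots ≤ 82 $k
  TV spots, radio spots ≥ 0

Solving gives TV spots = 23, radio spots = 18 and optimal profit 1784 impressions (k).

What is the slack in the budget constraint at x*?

budget used = 1·23 + 3·18 = 77; slack = 82 − 77 = 5.

5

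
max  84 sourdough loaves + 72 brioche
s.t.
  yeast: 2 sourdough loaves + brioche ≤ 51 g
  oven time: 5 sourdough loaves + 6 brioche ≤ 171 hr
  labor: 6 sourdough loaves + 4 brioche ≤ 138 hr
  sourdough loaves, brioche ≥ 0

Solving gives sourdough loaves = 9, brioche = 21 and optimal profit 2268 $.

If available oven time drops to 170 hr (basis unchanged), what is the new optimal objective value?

2262

Binding: oven time and labor. Non-binding: yeast (12 unused).
Slack constraints have shadow price 0 (complementary slackness).
From A_Bᵀ y = c: 5·y_oven time + 6·y_labor = 84; 6·y_oven time + 4·y_labor = 72.
→ y_oven time = 6 and y_labor = 9.
Δz = y_oven time·Δb = 6 × (-1) = -6, so new z* = 2268 − 6 = 2262.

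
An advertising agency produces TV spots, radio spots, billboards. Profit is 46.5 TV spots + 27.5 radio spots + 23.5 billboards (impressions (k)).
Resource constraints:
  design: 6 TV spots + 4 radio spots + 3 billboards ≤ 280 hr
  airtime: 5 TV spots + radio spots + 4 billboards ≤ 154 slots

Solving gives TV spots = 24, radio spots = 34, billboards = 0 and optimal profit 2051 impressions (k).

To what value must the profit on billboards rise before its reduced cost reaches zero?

25.5

Check each constraint at x*: design 280/280 (tight); airtime 154/154 (tight).
From A_Bᵀ y = c: 6·y_design + 5·y_airtime = 46.5; 4·y_design + 1·y_airtime = 27.5.
Solving: y_design = 6.5, y_airtime = 1.5.
billboards enters the basis when its profit ≥ yᵀa₃ = 6.5·3 + 1.5·4 = 25.5.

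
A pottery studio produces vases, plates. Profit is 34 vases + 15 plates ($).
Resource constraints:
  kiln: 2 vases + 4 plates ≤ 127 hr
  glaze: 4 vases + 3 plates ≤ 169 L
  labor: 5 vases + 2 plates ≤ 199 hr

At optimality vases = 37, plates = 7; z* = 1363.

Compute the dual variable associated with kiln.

At the optimum: kiln uses 102 of 127 (slack = 25); glaze uses 169 of 169 (binding); labor uses 199 of 199 (binding).
Since kiln is not tight, its dual is 0.
From A_Bᵀ y = c: 4·y_glaze + 5·y_labor = 34; 3·y_glaze + 2·y_labor = 15.
Solving: y_glaze = 1, y_labor = 6.
Shadow price of kiln = 0.

0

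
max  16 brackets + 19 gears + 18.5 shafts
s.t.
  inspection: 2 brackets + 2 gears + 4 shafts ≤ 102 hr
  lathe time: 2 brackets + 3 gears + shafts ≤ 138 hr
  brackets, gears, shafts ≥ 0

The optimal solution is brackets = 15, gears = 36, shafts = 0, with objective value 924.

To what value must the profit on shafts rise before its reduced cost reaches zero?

23

Both inspection and lathe time are binding at x*.
The binding rows give the dual system: 2·y_inspection + 2·y_lathe time = 16 and 2·y_inspection + 3·y_lathe time = 19.
This yields shadow prices y_inspection = 5, y_lathe time = 3.
shafts enters the basis when its profit ≥ yᵀa₃ = 5·4 + 3·1 = 23.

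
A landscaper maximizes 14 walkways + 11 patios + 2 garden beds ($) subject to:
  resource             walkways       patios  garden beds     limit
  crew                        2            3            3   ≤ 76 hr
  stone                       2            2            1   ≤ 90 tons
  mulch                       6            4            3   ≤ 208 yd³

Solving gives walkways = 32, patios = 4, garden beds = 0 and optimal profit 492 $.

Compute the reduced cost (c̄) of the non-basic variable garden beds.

Check each constraint at x*: crew 76/76 (tight); stone 72/90 (slack 18); mulch 208/208 (tight).
By complementary slackness, y = 0 for the non-binding constraint.
From A_Bᵀ y = c: 2·y_crew + 6·y_mulch = 14; 3·y_crew + 4·y_mulch = 11.
→ y_crew = 1 and y_mulch = 2.
Reduced cost of garden beds: c₃ − yᵀa₃ = 2 − (1·3 + 2·3) = 2 − 9 = -7.

-7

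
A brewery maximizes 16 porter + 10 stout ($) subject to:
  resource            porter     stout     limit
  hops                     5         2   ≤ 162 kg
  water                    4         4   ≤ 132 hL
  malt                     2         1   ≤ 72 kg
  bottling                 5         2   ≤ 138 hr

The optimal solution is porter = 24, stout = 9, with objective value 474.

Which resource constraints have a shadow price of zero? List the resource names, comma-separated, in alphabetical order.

hops: 138/162 (slack 24)
water: 132/132 (binding)
malt: 57/72 (slack 15)
bottling: 138/138 (binding)
By complementary slackness, a constraint with positive slack has shadow price 0 → hops, malt.

hops, malt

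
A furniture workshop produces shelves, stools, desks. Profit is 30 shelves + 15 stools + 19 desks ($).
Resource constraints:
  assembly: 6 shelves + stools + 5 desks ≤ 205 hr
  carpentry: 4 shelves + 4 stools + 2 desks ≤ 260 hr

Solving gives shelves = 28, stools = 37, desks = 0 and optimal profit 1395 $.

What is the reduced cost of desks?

-2

At the optimum: assembly uses 205 of 205 (binding); carpentry uses 260 of 260 (binding).
From A_Bᵀ y = c: 6·y_assembly + 4·y_carpentry = 30; 1·y_assembly + 4·y_carpentry = 15.
→ y_assembly = 3 and y_carpentry = 3.
Reduced cost of desks: c₃ − yᵀa₃ = 19 − (3·5 + 3·2) = 19 − 21 = -2.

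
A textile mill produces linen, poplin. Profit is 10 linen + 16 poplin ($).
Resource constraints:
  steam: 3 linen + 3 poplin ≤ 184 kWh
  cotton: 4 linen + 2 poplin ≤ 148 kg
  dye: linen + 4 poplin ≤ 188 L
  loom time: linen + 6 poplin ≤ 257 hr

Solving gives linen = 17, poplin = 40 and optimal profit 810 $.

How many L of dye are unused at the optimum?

11

dye used = 1·17 + 4·40 = 177; slack = 188 − 177 = 11.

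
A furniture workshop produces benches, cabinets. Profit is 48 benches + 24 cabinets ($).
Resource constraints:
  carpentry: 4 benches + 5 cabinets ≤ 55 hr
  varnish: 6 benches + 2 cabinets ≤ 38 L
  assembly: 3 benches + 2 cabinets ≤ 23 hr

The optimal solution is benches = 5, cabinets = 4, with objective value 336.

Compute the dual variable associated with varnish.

Binding: varnish and assembly. Non-binding: carpentry (15 unused).
Since carpentry is not tight, its dual is 0.
The binding rows give the dual system: 6·y_varnish + 3·y_assembly = 48 and 2·y_varnish + 2·y_assembly = 24.
Solving: y_varnish = 4, y_assembly = 8.
Shadow price of varnish = 4.

4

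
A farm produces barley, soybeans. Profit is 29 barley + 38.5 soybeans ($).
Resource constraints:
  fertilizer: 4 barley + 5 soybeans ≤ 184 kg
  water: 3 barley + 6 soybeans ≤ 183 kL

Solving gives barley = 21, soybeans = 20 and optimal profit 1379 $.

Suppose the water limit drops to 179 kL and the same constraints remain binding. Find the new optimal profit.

Check each constraint at x*: fertilizer 184/184 (tight); water 183/183 (tight).
The binding rows give the dual system: 4·y_fertilizer + 3·y_water = 29 and 5·y_fertilizer + 6·y_water = 38.5.
→ y_fertilizer = 6.5 and y_water = 1.
Δz = y_water·Δb = 1 × (-4) = -4, so new z* = 1379 − 4 = 1375.

1375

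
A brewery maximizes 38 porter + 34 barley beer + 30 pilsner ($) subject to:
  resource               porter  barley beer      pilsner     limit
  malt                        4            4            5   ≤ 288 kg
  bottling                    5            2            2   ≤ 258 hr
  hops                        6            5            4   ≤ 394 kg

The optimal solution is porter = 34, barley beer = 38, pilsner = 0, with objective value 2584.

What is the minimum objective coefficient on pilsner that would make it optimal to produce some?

Check each constraint at x*: malt 288/288 (tight); bottling 246/258 (slack 12); hops 394/394 (tight).
Since bottling is not tight, its dual is 0.
The binding rows give the dual system: 4·y_malt + 6·y_hops = 38 and 4·y_malt + 5·y_hops = 34.
This yields shadow prices y_malt = 3.5, y_hops = 4.
pilsner enters the basis when its profit ≥ yᵀa₃ = 3.5·5 + 4·4 = 33.5.

33.5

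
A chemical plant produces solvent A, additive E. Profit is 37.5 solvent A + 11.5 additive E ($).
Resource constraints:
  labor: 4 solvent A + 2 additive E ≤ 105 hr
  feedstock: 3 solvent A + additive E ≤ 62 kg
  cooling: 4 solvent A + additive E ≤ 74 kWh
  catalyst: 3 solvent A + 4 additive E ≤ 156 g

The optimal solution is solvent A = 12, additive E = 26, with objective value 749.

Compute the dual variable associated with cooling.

3

Check each constraint at x*: labor 100/105 (slack 5); feedstock 62/62 (tight); cooling 74/74 (tight); catalyst 140/156 (slack 16).
Since labor, catalyst are not tight, their duals are 0.
From A_Bᵀ y = c: 3·y_feedstock + 4·y_cooling = 37.5; 1·y_feedstock + 1·y_cooling = 11.5.
This yields shadow prices y_feedstock = 8.5, y_cooling = 3.
Shadow price of cooling = 3.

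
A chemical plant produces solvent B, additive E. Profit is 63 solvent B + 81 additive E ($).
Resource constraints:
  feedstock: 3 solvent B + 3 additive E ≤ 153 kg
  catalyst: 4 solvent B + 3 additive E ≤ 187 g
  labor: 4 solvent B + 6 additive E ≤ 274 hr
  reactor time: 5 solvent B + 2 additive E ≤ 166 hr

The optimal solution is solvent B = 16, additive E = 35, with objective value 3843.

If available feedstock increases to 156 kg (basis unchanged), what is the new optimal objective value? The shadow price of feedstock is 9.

3870

Δb = 3, so new z* = 3843 + (9)·(3) = 3843 + 27 = 3870.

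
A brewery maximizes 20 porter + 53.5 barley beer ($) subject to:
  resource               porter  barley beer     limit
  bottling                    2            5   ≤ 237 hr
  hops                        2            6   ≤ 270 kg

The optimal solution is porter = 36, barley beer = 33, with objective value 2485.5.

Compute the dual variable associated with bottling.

6.5

At the optimum: bottling uses 237 of 237 (binding); hops uses 270 of 270 (binding).
From A_Bᵀ y = c: 2·y_bottling + 2·y_hops = 20; 5·y_bottling + 6·y_hops = 53.5.
This yields shadow prices y_bottling = 6.5, y_hops = 3.5.
Shadow price of bottling = 6.5.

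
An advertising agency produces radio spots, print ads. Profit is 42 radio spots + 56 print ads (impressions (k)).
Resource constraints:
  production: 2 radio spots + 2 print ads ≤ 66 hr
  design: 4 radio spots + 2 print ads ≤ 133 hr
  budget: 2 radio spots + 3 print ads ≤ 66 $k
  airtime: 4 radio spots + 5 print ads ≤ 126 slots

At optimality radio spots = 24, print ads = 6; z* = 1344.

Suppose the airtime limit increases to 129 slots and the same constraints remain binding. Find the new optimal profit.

Check each constraint at x*: production 60/66 (slack 6); design 108/133 (slack 25); budget 66/66 (tight); airtime 126/126 (tight).
Slack constraints have shadow price 0 (complementary slackness).
From A_Bᵀ y = c: 2·y_budget + 4·y_airtime = 42; 3·y_budget + 5·y_airtime = 56.
→ y_budget = 7 and y_airtime = 7.
Δz = y_airtime·Δb = 7 × (3) = 21, so new z* = 1344 + 21 = 1365.

1365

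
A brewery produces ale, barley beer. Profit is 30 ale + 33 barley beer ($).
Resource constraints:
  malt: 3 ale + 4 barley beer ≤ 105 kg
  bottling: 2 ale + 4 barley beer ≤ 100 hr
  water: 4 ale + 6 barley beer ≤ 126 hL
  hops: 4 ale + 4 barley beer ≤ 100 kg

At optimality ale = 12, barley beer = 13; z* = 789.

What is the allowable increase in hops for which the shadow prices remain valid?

Binding constraints: water, hops. The basis is B = [[4,6],[4,4]] with det -8.
Per unit increase in hops, x* moves by d = (0.75, -0.5).
The basis stays optimal until barley beer reaches 0; allowable increase = 26 kg.

26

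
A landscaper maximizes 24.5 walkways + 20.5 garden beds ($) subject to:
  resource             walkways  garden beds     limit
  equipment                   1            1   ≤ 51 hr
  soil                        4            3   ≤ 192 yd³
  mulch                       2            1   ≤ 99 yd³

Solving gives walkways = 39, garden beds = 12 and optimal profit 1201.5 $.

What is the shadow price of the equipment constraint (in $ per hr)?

8.5

Check each constraint at x*: equipment 51/51 (tight); soil 192/192 (tight); mulch 90/99 (slack 9).
Slack constraints have shadow price 0 (complementary slackness).
Dual feasibility on the basic columns requires 1·y_equipment + 4·y_soil = 24.5, 1·y_equipment + 3·y_soil = 20.5.
→ y_equipment = 8.5 and y_soil = 4.
Shadow price of equipment = 8.5.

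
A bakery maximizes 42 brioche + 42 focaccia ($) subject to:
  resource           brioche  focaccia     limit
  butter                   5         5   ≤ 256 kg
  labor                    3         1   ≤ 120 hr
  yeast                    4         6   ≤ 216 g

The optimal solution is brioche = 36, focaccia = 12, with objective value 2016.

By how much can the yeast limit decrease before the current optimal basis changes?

Binding constraints: labor, yeast. The basis is B = [[3,1],[4,6]] with det 14.
Per unit decrease in yeast, x* moves by d = (0.0714, -0.2143).
The basis stays optimal until focaccia reaches 0; allowable decrease = 56 g.

56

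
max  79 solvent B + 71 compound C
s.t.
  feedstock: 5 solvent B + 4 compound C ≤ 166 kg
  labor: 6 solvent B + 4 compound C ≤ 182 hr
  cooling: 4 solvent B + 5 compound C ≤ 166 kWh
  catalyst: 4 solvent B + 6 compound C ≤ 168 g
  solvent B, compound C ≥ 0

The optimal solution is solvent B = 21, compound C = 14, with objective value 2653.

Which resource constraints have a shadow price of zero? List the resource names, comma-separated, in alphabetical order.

cooling, feedstock

feedstock: 161/166 (slack 5)
labor: 182/182 (binding)
cooling: 154/166 (slack 12)
catalyst: 168/168 (binding)
By complementary slackness, a constraint with positive slack has shadow price 0 → cooling, feedstock.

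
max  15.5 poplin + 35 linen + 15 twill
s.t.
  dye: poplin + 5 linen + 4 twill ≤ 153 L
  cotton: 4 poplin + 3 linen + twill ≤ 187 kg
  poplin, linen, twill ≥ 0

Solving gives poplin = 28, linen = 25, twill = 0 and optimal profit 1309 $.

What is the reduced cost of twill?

-9.5

At the optimum: dye uses 153 of 153 (binding); cotton uses 187 of 187 (binding).
Dual feasibility on the basic columns requires 1·y_dye + 4·y_cotton = 15.5, 5·y_dye + 3·y_cotton = 35.
→ y_dye = 5.5 and y_cotton = 2.5.
Reduced cost of twill: c₃ − yᵀa₃ = 15 − (5.5·4 + 2.5·1) = 15 − 24.5 = -9.5.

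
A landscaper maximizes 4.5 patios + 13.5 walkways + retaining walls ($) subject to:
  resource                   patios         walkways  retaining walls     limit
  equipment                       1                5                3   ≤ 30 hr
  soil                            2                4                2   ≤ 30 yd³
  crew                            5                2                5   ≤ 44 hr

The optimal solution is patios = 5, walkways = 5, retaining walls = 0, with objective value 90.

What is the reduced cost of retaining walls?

Binding: equipment and soil. Non-binding: crew (9 unused).
Since crew is not tight, its dual is 0.
The binding rows give the dual system: 1·y_equipment + 2·y_soil = 4.5 and 5·y_equipment + 4·y_soil = 13.5.
This yields shadow prices y_equipment = 1.5, y_soil = 1.5.
Reduced cost of retaining walls: c₃ − yᵀa₃ = 1 − (1.5·3 + 1.5·2) = 1 − 7.5 = -6.5.

-6.5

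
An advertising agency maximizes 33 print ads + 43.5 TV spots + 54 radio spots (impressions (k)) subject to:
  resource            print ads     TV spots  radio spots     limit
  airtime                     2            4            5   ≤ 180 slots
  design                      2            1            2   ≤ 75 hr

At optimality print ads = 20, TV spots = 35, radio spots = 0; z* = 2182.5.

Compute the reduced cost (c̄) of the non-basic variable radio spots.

-6

At the optimum: airtime uses 180 of 180 (binding); design uses 75 of 75 (binding).
Dual feasibility on the basic columns requires 2·y_airtime + 2·y_design = 33, 4·y_airtime + 1·y_design = 43.5.
Solving: y_airtime = 9, y_design = 7.5.
Reduced cost of radio spots: c₃ − yᵀa₃ = 54 − (9·5 + 7.5·2) = 54 − 60 = -6.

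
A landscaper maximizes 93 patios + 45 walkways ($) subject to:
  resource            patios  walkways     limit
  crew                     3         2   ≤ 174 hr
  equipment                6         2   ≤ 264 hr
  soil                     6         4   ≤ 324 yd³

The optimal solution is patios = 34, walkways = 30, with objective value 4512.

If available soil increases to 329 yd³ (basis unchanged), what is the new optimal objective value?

4547

Check each constraint at x*: crew 162/174 (slack 12); equipment 264/264 (tight); soil 324/324 (tight).
Slack constraints have shadow price 0 (complementary slackness).
The binding rows give the dual system: 6·y_equipment + 6·y_soil = 93 and 2·y_equipment + 4·y_soil = 45.
Solving: y_equipment = 8.5, y_soil = 7.
Δz = y_soil·Δb = 7 × (5) = 35, so new z* = 4512 + 35 = 4547.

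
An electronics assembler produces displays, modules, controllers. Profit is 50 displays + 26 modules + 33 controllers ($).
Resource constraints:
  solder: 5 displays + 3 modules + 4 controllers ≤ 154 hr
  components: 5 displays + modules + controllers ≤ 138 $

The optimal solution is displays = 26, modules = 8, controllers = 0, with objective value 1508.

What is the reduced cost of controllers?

Check each constraint at x*: solder 154/154 (tight); components 138/138 (tight).
From A_Bᵀ y = c: 5·y_solder + 5·y_components = 50; 3·y_solder + 1·y_components = 26.
Solving: y_solder = 8, y_components = 2.
Reduced cost of controllers: c₃ − yᵀa₃ = 33 − (8·4 + 2·1) = 33 − 34 = -1.

-1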